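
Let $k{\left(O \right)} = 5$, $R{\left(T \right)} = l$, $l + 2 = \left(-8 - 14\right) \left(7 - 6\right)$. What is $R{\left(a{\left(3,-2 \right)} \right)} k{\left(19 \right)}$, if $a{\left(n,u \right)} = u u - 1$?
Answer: $-120$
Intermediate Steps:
$a{\left(n,u \right)} = -1 + u^{2}$ ($a{\left(n,u \right)} = u^{2} - 1 = -1 + u^{2}$)
$l = -24$ ($l = -2 + \left(-8 - 14\right) \left(7 - 6\right) = -2 - 22 = -24$)
$R{\left(T \right)} = -24$
$R{\left(a{\left(3,-2 \right)} \right)} k{\left(19 \right)} = \left(-24\right) 5 = -120$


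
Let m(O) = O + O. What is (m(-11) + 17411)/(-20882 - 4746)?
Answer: -17389/25628 ≈ -0.67852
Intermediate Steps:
m(O) = 2*O
(m(-11) + 17411)/(-20882 - 4746) = (2*(-11) + 17411)/(-20882 - 4746) = (-22 + 17411)/(-25628) = 17389*(-1/25628) = -17389/25628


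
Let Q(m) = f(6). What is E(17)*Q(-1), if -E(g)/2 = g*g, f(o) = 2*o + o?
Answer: -10404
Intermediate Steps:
f(o) = 3*o
E(g) = -2*g² (E(g) = -2*g*g = -2*g²)
Q(m) = 18 (Q(m) = 3*6 = 18)
E(17)*Q(-1) = -2*17²*18 = -2*289*18 = -578*18 = -10404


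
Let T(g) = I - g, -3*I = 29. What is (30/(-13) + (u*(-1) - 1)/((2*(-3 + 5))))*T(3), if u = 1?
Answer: 1387/39 ≈ 35.564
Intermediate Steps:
I = -29/3 (I = -⅓*29 = -29/3 ≈ -9.6667)
T(g) = -29/3 - g
(30/(-13) + (u*(-1) - 1)/((2*(-3 + 5))))*T(3) = (30/(-13) + (1*(-1) - 1)/((2*(-3 + 5))))*(-29/3 - 1*3) = (30*(-1/13) + (-1 - 1)/((2*2)))*(-29/3 - 3) = (-30/13 - 2/4)*(-38/3) = (-30/13 - 2*¼)*(-38/3) = (-30/13 - ½)*(-38/3) = -73/26*(-38/3) = 1387/39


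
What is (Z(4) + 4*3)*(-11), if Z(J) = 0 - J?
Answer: -88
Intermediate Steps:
Z(J) = -J
(Z(4) + 4*3)*(-11) = (-1*4 + 4*3)*(-11) = (-4 + 12)*(-11) = 8*(-11) = -88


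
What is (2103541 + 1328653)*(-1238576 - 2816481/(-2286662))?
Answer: -4860333109902108607/1143331 ≈ -4.2510e+12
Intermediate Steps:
(2103541 + 1328653)*(-1238576 - 2816481/(-2286662)) = 3432194*(-1238576 - 2816481*(-1/2286662)) = 3432194*(-1238576 + 2816481/2286662) = 3432194*(-2832201856831/2286662) = -4860333109902108607/1143331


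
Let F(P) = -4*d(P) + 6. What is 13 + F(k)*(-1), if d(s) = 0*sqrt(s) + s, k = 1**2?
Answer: 11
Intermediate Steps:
k = 1
d(s) = s (d(s) = 0 + s = s)
F(P) = 6 - 4*P (F(P) = -4*P + 6 = 6 - 4*P)
13 + F(k)*(-1) = 13 + (6 - 4*1)*(-1) = 13 + (6 - 4)*(-1) = 13 + 2*(-1) = 13 - 2 = 11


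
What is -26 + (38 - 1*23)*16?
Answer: 214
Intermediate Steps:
-26 + (38 - 1*23)*16 = -26 + (38 - 23)*16 = -26 + 15*16 = -26 + 240 = 214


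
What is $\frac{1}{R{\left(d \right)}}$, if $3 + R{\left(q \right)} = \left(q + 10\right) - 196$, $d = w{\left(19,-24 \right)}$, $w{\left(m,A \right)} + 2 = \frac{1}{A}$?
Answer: $- \frac{24}{4585} \approx -0.0052345$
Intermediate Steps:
$w{\left(m,A \right)} = -2 + \frac{1}{A}$
$d = - \frac{49}{24}$ ($d = -2 + \frac{1}{-24} = -2 - \frac{1}{24} = - \frac{49}{24} \approx -2.0417$)
$R{\left(q \right)} = -189 + q$ ($R{\left(q \right)} = -3 + \left(\left(q + 10\right) - 196\right) = -3 + \left(\left(10 + q\right) - 196\right) = -3 + \left(-186 + q\right) = -189 + q$)
$\frac{1}{R{\left(d \right)}} = \frac{1}{-189 - \frac{49}{24}} = \frac{1}{- \frac{4585}{24}} = - \frac{24}{4585}$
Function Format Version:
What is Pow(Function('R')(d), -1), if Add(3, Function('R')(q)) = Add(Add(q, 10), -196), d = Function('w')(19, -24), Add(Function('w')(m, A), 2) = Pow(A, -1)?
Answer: Rational(-24, 4585) ≈ -0.0052345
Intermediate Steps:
Function('w')(m, A) = Add(-2, Pow(A, -1))
d = Rational(-49, 24) (d = Add(-2, Pow(-24, -1)) = Add(-2, Rational(-1, 24)) = Rational(-49, 24) ≈ -2.0417)
Function('R')(q) = Add(-189, q) (Function('R')(q) = Add(-3, Add(Add(q, 10), -196)) = Add(-3, Add(Add(10, q), -196)) = Add(-3, Add(-186, q)) = Add(-189, q))
Pow(Function('R')(d), -1) = Pow(Add(-189, Rational(-49, 24)), -1) = Pow(Rational(-4585, 24), -1) = Rational(-24, 4585)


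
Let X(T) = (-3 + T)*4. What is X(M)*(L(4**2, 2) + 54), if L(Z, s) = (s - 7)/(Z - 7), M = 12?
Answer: 1924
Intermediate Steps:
X(T) = -12 + 4*T
L(Z, s) = (-7 + s)/(-7 + Z)
X(M)*(L(4**2, 2) + 54) = (-12 + 4*12)*((-7 + 2)/(-7 + 4**2) + 54) = (-12 + 48)*(-5/(-7 + 16) + 54) = 36*(-5/9 + 54) = 36*(481/9) = 1924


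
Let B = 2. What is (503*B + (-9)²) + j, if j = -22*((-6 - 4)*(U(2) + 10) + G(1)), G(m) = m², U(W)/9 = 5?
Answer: 13165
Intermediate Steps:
U(W) = 45 (U(W) = 9*5 = 45)
j = 12078 (j = -22*((-6 - 4)*(45 + 10) + 1²) = -22*(-10*55 + 1) = -22*(-550 + 1) = -22*(-549) = 12078)
(503*B + (-9)²) + j = (503*2 + (-9)²) + 12078 = (1006 + 81) + 12078 = 1087 + 12078 = 13165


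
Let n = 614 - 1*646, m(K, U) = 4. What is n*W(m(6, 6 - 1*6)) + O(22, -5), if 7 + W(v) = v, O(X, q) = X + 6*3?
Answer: 136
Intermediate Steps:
O(X, q) = 18 + X (O(X, q) = X + 18 = 18 + X)
W(v) = -7 + v
n = -32 (n = 614 - 646 = -32)
n*W(m(6, 6 - 1*6)) + O(22, -5) = -32*(-7 + 4) + (18 + 22) = -32*(-3) + 40 = 96 + 40 = 136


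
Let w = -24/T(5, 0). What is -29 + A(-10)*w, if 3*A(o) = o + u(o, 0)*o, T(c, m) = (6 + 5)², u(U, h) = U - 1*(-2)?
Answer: -4069/121 ≈ -33.628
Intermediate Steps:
u(U, h) = 2 + U (u(U, h) = U + 2 = 2 + U)
T(c, m) = 121 (T(c, m) = 11² = 121)
A(o) = o/3 + o*(2 + o)/3 (A(o) = (o + (2 + o)*o)/3 = (o + o*(2 + o))/3 = o/3 + o*(2 + o)/3)
w = -24/121 ≈ -0.19835
-29 + A(-10)*w = -29 + ((⅓)*(-10)*(3 - 10))*(-24/121) = -29 + ((⅓)*(-10)*(-7))*(-24/121) = -29 + (70/3)*(-24/121) = -29 - 560/121 = -4069/121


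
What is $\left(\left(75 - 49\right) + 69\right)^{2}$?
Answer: $9025$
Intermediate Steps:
$\left(\left(75 - 49\right) + 69\right)^{2} = \left(26 + 69\right)^{2} = 95^{2} = 9025$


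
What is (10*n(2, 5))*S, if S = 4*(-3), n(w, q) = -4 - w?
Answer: 720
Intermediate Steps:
S = -12
(10*n(2, 5))*S = (10*(-4 - 1*2))*(-12) = (10*(-4 - 2))*(-12) = (10*(-6))*(-12) = -60*(-12) = 720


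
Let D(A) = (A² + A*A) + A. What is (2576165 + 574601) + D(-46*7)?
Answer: 3357812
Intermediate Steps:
D(A) = A + 2*A² (D(A) = (A² + A²) + A = 2*A² + A = A + 2*A²)
(2576165 + 574601) + D(-46*7) = (2576165 + 574601) + (-46*7)*(1 + 2*(-46*7)) = 3150766 - 322*(1 + 2*(-322)) = 3150766 - 322*(1 - 644) = 3150766 - 322*(-643) = 3150766 + 207046 = 3357812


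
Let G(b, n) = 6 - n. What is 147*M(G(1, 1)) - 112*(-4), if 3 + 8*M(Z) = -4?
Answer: 2555/8 ≈ 319.38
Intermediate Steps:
M(Z) = -7/8 (M(Z) = -3/8 + (⅛)*(-4) = -3/8 - ½ = -7/8)
147*M(G(1, 1)) - 112*(-4) = 147*(-7/8) - 112*(-4) = -1029/8 + 448 = 2555/8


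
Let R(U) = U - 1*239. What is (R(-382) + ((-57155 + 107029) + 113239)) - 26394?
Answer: 136098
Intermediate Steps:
R(U) = -239 + U (R(U) = U - 239 = -239 + U)
(R(-382) + ((-57155 + 107029) + 113239)) - 26394 = ((-239 - 382) + ((-57155 + 107029) + 113239)) - 26394 = (-621 + (49874 + 113239)) - 26394 = (-621 + 163113) - 26394 = 162492 - 26394 = 136098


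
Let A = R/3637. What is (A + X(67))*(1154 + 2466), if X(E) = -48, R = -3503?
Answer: -644645980/3637 ≈ -1.7725e+5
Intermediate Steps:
A = -3503/3637 ≈ -0.96316
(A + X(67))*(1154 + 2466) = (-3503/3637 - 48)*(1154 + 2466) = -178079/3637*3620 = -644645980/3637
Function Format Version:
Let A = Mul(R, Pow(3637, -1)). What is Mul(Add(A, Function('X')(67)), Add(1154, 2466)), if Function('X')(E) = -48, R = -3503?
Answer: Rational(-644645980, 3637) ≈ -1.7725e+5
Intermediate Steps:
A = Rational(-3503, 3637) (A = Mul(-3503, Pow(3637, -1)) = Mul(-3503, Rational(1, 3637)) = Rational(-3503, 3637) ≈ -0.96316)
Mul(Add(A, Function('X')(67)), Add(1154, 2466)) = Mul(Add(Rational(-3503, 3637), -48), Add(1154, 2466)) = Mul(Rational(-178079, 3637), 3620) = Rational(-644645980, 3637)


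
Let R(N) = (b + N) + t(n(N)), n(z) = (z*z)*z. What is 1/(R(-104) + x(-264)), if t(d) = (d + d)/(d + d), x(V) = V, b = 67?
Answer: -1/300 ≈ -0.0033333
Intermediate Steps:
n(z) = z³ (n(z) = z²*z = z³)
t(d) = 1 (t(d) = (2*d)/((2*d)) = (2*d)*(1/(2*d)) = 1)
R(N) = 68 + N (R(N) = (67 + N) + 1 = 68 + N)
1/(R(-104) + x(-264)) = 1/((68 - 104) - 264) = 1/(-36 - 264) = 1/(-300) = -1/300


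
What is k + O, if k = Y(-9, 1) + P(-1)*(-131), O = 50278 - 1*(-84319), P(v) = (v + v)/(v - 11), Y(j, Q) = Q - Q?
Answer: 807451/6 ≈ 1.3458e+5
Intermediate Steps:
Y(j, Q) = 0
P(v) = 2*v/(-11 + v) (P(v) = (2*v)/(-11 + v) = 2*v/(-11 + v))
O = 134597 (O = 50278 + 84319 = 134597)
k = -131/6 (k = 0 + (2*(-1)/(-11 - 1))*(-131) = 0 + (2*(-1)/(-12))*(-131) = 0 + (2*(-1)*(-1/12))*(-131) = 0 + (⅙)*(-131) = 0 - 131/6 = -131/6 ≈ -21.833)
k + O = -131/6 + 134597 = 807451/6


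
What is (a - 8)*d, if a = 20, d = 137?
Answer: 1644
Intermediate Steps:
(a - 8)*d = (20 - 8)*137 = 12*137 = 1644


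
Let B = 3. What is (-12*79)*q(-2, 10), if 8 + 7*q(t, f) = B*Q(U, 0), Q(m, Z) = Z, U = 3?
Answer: 7584/7 ≈ 1083.4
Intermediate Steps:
q(t, f) = -8/7 (q(t, f) = -8/7 + (3*0)/7 = -8/7 + (⅐)*0 = -8/7 + 0 = -8/7)
(-12*79)*q(-2, 10) = -12*79*(-8/7) = -948*(-8/7) = 7584/7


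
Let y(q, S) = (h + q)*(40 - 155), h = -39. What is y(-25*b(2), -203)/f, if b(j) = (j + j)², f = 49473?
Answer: 2195/2151 ≈ 1.0205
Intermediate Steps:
b(j) = 4*j² (b(j) = (2*j)² = 4*j²)
y(q, S) = 4485 - 115*q (y(q, S) = (-39 + q)*(40 - 155) = (-39 + q)*(-115) = 4485 - 115*q)
y(-25*b(2), -203)/f = (4485 - (-2875)*4*2²)/49473 = (4485 - (-2875)*4*4)*(1/49473) = (4485 - (-2875)*16)*(1/49473) = (4485 - 115*(-400))*(1/49473) = (4485 + 46000)*(1/49473) = 50485*(1/49473) = 2195/2151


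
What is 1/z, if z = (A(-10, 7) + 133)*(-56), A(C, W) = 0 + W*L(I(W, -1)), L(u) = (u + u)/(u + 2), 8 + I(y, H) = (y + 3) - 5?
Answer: -1/9800 ≈ -0.00010204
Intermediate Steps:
I(y, H) = -10 + y (I(y, H) = -8 + ((y + 3) - 5) = -8 + ((3 + y) - 5) = -8 + (-2 + y) = -10 + y)
L(u) = 2*u/(2 + u) (L(u) = (2*u)/(2 + u) = 2*u/(2 + u))
A(C, W) = 2*W*(-10 + W)/(-8 + W) (A(C, W) = 0 + W*(2*(-10 + W)/(2 + (-10 + W))) = 0 + W*(2*(-10 + W)/(-8 + W)) = 0 + 2*W*(-10 + W)/(-8 + W) = 2*W*(-10 + W)/(-8 + W))
z = -9800 (z = (2*7*(-10 + 7)/(-8 + 7) + 133)*(-56) = (2*7*(-3)/(-1) + 133)*(-56) = (2*7*(-1)*(-3) + 133)*(-56) = (42 + 133)*(-56) = 175*(-56) = -9800)
1/z = 1/(-9800) = -1/9800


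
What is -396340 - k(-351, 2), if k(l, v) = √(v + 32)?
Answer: -396340 - √34 ≈ -3.9635e+5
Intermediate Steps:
k(l, v) = √(32 + v)
-396340 - k(-351, 2) = -396340 - √(32 + 2) = -396340 - √34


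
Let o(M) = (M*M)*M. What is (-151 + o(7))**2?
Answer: 36864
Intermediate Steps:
o(M) = M**3 (o(M) = M**2*M = M**3)
(-151 + o(7))**2 = (-151 + 7**3)**2 = (-151 + 343)**2 = 192**2 = 36864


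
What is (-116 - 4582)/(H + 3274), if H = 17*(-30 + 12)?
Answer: -2349/1484 ≈ -1.5829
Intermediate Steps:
H = -306 (H = 17*(-18) = -306)
(-116 - 4582)/(H + 3274) = (-116 - 4582)/(-306 + 3274) = -4698/2968 = -4698*1/2968 = -2349/1484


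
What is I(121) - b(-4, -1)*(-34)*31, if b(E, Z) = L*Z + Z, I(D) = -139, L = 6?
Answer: -7517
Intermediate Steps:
b(E, Z) = 7*Z (b(E, Z) = 6*Z + Z = 7*Z)
I(121) - b(-4, -1)*(-34)*31 = -139 - (7*(-1))*(-34)*31 = -139 - (-7*(-34))*31 = -139 - 238*31 = -139 - 1*7378 = -139 - 7378 = -7517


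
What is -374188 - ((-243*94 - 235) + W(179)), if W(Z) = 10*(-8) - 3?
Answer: -351028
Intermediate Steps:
W(Z) = -83 (W(Z) = -80 - 3 = -83)
-374188 - ((-243*94 - 235) + W(179)) = -374188 - ((-243*94 - 235) - 83) = -374188 - ((-22842 - 235) - 83) = -374188 - (-23077 - 83) = -374188 - 1*(-23160) = -374188 + 23160 = -351028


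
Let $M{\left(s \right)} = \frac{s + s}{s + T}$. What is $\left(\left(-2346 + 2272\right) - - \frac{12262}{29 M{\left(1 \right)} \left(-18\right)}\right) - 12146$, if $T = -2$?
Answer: $- \frac{6372709}{522} \approx -12208.0$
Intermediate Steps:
$M{\left(s \right)} = \frac{2 s}{-2 + s}$ ($M{\left(s \right)} = \frac{s + s}{s - 2} = \frac{2 s}{-2 + s}$)
$\left(\left(-2346 + 2272\right) - - \frac{12262}{29 M{\left(1 \right)} \left(-18\right)}\right) - 12146 = \left(\left(-2346 + 2272\right) - - \frac{12262}{29 \cdot 2 \cdot 1 \frac{1}{-2 + 1} \left(-18\right)}\right) - 12146 = \left(-74 - - \frac{12262}{29 \cdot 2 \cdot 1 \frac{1}{-1} \left(-18\right)}\right) - 12146 = \left(-74 - - \frac{12262}{29 \cdot 2 \cdot 1 \left(-1\right) \left(-18\right)}\right) - 12146 = \left(-74 - - \frac{12262}{29 \left(-2\right) \left(-18\right)}\right) - 12146 = \left(-74 - - \frac{12262}{\left(-58\right) \left(-18\right)}\right) - 12146 = \left(-74 - - \frac{12262}{1044}\right) - 12146 = \left(-74 - \left(-12262\right) \frac{1}{1044}\right) - 12146 = \left(-74 - - \frac{6131}{522}\right) - 12146 = \left(-74 + \frac{6131}{522}\right) - 12146 = - \frac{32497}{522} - 12146 = - \frac{6372709}{522}$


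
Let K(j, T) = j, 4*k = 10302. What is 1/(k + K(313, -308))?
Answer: 2/5777 ≈ 0.00034620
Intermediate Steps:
k = 5151/2 (k = (¼)*10302 = 5151/2 ≈ 2575.5)
1/(k + K(313, -308)) = 1/(5151/2 + 313) = 1/(5777/2) = 2/5777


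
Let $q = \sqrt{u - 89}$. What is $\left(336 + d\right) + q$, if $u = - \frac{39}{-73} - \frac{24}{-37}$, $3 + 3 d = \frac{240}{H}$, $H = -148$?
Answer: $\frac{12375}{37} + \frac{i \sqrt{640660994}}{2701} \approx 334.46 + 9.3711 i$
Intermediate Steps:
$d = - \frac{57}{37}$ ($d = -1 + \frac{240 \frac{1}{-148}}{3} = -1 + \frac{240 \left(- \frac{1}{148}\right)}{3} = -1 + \frac{1}{3} \left(- \frac{60}{37}\right) = -1 - \frac{20}{37} = - \frac{57}{37} \approx -1.5405$)
$u = \frac{3195}{2701}$ ($u = \left(-39\right) \left(- \frac{1}{73}\right) - - \frac{24}{37} = \frac{39}{73} + \frac{24}{37} = \frac{3195}{2701} \approx 1.1829$)
$q = \frac{i \sqrt{640660994}}{2701}$ ($q = \sqrt{\frac{3195}{2701} - 89} = \sqrt{- \frac{237194}{2701}} = \frac{i \sqrt{640660994}}{2701} \approx 9.3711 i$)
$\left(336 + d\right) + q = \left(336 - \frac{57}{37}\right) + \frac{i \sqrt{640660994}}{2701} = \frac{12375}{37} + \frac{i \sqrt{640660994}}{2701}$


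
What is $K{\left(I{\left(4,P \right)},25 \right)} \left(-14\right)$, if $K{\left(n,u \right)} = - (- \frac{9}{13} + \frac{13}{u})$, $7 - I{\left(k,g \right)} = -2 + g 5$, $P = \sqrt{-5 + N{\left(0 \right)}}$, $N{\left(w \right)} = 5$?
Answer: $- \frac{784}{325} \approx -2.4123$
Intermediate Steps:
$P = 0$ ($P = \sqrt{-5 + 5} = \sqrt{0} = 0$)
$I{\left(k,g \right)} = 9 - 5 g$ ($I{\left(k,g \right)} = 7 - \left(-2 + g 5\right) = 7 - \left(-2 + 5 g\right) = 9 - 5 g$)
$K{\left(n,u \right)} = \frac{9}{13} - \frac{13}{u}$ ($K{\left(n,u \right)} = - (\left(-9\right) \frac{1}{13} + \frac{13}{u}) = - (- \frac{9}{13} + \frac{13}{u}) = \frac{9}{13} - \frac{13}{u}$)
$K{\left(I{\left(4,P \right)},25 \right)} \left(-14\right) = \left(\frac{9}{13} - \frac{13}{25}\right) \left(-14\right) = \frac{56}{325} \left(-14\right) = - \frac{784}{325}$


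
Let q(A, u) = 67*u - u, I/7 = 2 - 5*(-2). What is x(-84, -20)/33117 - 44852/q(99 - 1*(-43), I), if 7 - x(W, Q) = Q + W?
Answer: -17675575/2185722 ≈ -8.0868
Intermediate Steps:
I = 84 (I = 7*(2 - 5*(-2)) = 7*(2 + 10) = 7*12 = 84)
x(W, Q) = 7 - Q - W (x(W, Q) = 7 - (Q + W) = 7 + (-Q - W) = 7 - Q - W)
q(A, u) = 66*u
x(-84, -20)/33117 - 44852/q(99 - 1*(-43), I) = (7 - 1*(-20) - 1*(-84))/33117 - 44852/(66*84) = (7 + 20 + 84)*(1/33117) - 44852/5544 = 111*(1/33117) - 44852*1/5544 = 37/11039 - 11213/1386 = -17675575/2185722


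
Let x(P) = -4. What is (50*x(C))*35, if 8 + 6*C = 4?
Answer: -7000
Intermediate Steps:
C = -2/3 (C = -4/3 + (1/6)*4 = -4/3 + 2/3 = -2/3 ≈ -0.66667)
(50*x(C))*35 = (50*(-4))*35 = -200*35 = -7000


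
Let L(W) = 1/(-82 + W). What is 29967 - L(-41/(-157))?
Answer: 384566668/12833 ≈ 29967.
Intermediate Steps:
29967 - L(-41/(-157)) = 29967 - 1/(-82 - 41/(-157)) = 29967 - 1/(-82 - 41*(-1/157)) = 29967 - 1/(-82 + 41/157) = 29967 - 1/(-12833/157) = 29967 - 1*(-157/12833) = 29967 + 157/12833 = 384566668/12833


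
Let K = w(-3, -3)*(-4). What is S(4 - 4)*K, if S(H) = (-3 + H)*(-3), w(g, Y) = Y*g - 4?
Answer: -180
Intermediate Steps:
w(g, Y) = -4 + Y*g
S(H) = 9 - 3*H
K = -20 (K = (-4 - 3*(-3))*(-4) = (-4 + 9)*(-4) = 5*(-4) = -20)
S(4 - 4)*K = (9 - 3*(4 - 4))*(-20) = (9 - 3*0)*(-20) = (9 + 0)*(-20) = 9*(-20) = -180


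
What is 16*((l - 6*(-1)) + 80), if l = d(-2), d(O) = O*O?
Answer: 1440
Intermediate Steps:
d(O) = O²
l = 4 (l = (-2)² = 4)
16*((l - 6*(-1)) + 80) = 16*((4 - 6*(-1)) + 80) = 16*((4 + 6) + 80) = 16*(10 + 80) = 16*90 = 1440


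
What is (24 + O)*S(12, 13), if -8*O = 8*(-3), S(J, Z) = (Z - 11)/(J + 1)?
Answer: 54/13 ≈ 4.1538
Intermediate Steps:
S(J, Z) = (-11 + Z)/(1 + J)
O = 3 (O = -(-3) = -⅛*(-24) = 3)
(24 + O)*S(12, 13) = (24 + 3)*((-11 + 13)/(1 + 12)) = 27*(2/13) = 54/13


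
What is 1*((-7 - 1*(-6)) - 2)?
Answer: -3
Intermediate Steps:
1*((-7 - 1*(-6)) - 2) = 1*((-7 + 6) - 2) = 1*(-1 - 2) = 1*(-3) = -3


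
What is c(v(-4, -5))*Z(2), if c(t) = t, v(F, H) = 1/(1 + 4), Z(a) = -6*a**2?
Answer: -24/5 ≈ -4.8000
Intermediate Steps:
v(F, H) = 1/5
c(v(-4, -5))*Z(2) = (-6*2**2)/5 = (-6*4)/5 = (1/5)*(-24) = -24/5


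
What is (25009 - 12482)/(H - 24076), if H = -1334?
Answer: -12527/25410 ≈ -0.49299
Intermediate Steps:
(25009 - 12482)/(H - 24076) = (25009 - 12482)/(-1334 - 24076) = 12527/(-25410) = 12527*(-1/25410) = -12527/25410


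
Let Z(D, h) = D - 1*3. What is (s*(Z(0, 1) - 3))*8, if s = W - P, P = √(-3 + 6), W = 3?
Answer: -144 + 48*√3 ≈ -60.862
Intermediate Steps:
P = √3 ≈ 1.7320
s = 3 - √3 ≈ 1.2680
Z(D, h) = -3 + D (Z(D, h) = D - 3 = -3 + D)
(s*(Z(0, 1) - 3))*8 = ((3 - √3)*((-3 + 0) - 3))*8 = ((3 - √3)*(-3 - 3))*8 = ((3 - √3)*(-6))*8 = (-18 + 6*√3)*8 = -144 + 48*√3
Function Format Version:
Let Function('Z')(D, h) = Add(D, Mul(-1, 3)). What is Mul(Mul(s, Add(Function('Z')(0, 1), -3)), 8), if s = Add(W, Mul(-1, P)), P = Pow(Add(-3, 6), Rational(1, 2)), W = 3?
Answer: Add(-144, Mul(48, Pow(3, Rational(1, 2)))) ≈ -60.862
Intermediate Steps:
P = Pow(3, Rational(1, 2)) ≈ 1.7320
s = Add(3, Mul(-1, Pow(3, Rational(1, 2)))) ≈ 1.2680
Function('Z')(D, h) = Add(-3, D) (Function('Z')(D, h) = Add(D, -3) = Add(-3, D))
Mul(Mul(s, Add(Function('Z')(0, 1), -3)), 8) = Mul(Mul(Add(3, Mul(-1, Pow(3, Rational(1, 2)))), Add(Add(-3, 0), -3)), 8) = Mul(Mul(Add(3, Mul(-1, Pow(3, Rational(1, 2)))), Add(-3, -3)), 8) = Mul(Mul(Add(3, Mul(-1, Pow(3, Rational(1, 2)))), -6), 8) = Mul(Add(-18, Mul(6, Pow(3, Rational(1, 2)))), 8) = Add(-144, Mul(48, Pow(3, Rational(1, 2))))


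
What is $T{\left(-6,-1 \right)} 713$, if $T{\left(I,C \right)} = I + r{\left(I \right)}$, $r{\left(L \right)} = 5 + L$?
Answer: $-4991$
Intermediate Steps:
$T{\left(I,C \right)} = 5 + 2 I$ ($T{\left(I,C \right)} = I + \left(5 + I\right) = 5 + 2 I$)
$T{\left(-6,-1 \right)} 713 = \left(5 + 2 \left(-6\right)\right) 713 = \left(5 - 12\right) 713 = \left(-7\right) 713 = -4991$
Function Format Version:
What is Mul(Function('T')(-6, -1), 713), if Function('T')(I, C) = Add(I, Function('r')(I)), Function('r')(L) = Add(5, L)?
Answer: -4991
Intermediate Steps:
Function('T')(I, C) = Add(5, Mul(2, I)) (Function('T')(I, C) = Add(I, Add(5, I)) = Add(5, Mul(2, I)))
Mul(Function('T')(-6, -1), 713) = Mul(Add(5, Mul(2, -6)), 713) = Mul(Add(5, -12), 713) = Mul(-7, 713) = -4991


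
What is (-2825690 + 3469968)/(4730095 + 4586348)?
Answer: 644278/9316443 ≈ 0.069155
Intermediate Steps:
(-2825690 + 3469968)/(4730095 + 4586348) = 644278/9316443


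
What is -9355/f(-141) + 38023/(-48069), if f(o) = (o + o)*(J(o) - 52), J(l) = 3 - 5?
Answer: -114299971/81332748 ≈ -1.4053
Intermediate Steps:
J(l) = -2
f(o) = -108*o (f(o) = (o + o)*(-2 - 52) = (2*o)*(-54) = -108*o)
-9355/f(-141) + 38023/(-48069) = -9355/((-108*(-141))) + 38023/(-48069) = -9355/15228 + 38023*(-1/48069) = -9355*1/15228 - 38023/48069 = -9355/15228 - 38023/48069 = -114299971/81332748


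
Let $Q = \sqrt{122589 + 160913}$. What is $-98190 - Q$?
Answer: $-98190 - \sqrt{283502} \approx -98723.0$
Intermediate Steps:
$Q = \sqrt{283502} \approx 532.45$
$-98190 - Q = -98190 - \sqrt{283502}$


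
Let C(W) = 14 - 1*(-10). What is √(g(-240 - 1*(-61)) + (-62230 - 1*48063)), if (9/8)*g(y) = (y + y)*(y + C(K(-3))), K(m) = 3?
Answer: I*√548717/3 ≈ 246.92*I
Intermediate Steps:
C(W) = 24 (C(W) = 14 + 10 = 24)
g(y) = 16*y*(24 + y)/9 (g(y) = 8*((y + y)*(y + 24))/9 = 8*((2*y)*(24 + y))/9 = 8*(2*y*(24 + y))/9 = 16*y*(24 + y)/9)
√(g(-240 - 1*(-61)) + (-62230 - 1*48063)) = √(16*(-240 - 1*(-61))*(24 + (-240 - 1*(-61)))/9 + (-62230 - 1*48063)) = √(16*(-240 + 61)*(24 + (-240 + 61))/9 + (-62230 - 48063)) = √((16/9)*(-179)*(24 - 179) - 110293) = √((16/9)*(-179)*(-155) - 110293) = √(443920/9 - 110293) = √(-548717/9) = I*√548717/3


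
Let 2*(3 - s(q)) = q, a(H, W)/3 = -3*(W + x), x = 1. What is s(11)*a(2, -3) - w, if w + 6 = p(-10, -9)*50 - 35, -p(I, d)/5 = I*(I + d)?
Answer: 47496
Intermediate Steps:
a(H, W) = -9 - 9*W (a(H, W) = 3*(-3*(W + 1)) = 3*(-3*(1 + W)) = 3*(-3 - 3*W) = -9 - 9*W)
s(q) = 3 - q/2
p(I, d) = -5*I*(I + d)
w = -47541 (w = -6 + (-5*(-10)*(-10 - 9)*50 - 35) = -6 + (-5*(-10)*(-19)*50 - 35) = -6 + (-950*50 - 35) = -6 + (-47500 - 35) = -6 - 47535 = -47541)
s(11)*a(2, -3) - w = (3 - ½*11)*(-9 - 9*(-3)) - 1*(-47541) = (3 - 11/2)*(-9 + 27) + 47541 = -5/2*18 + 47541 = -45 + 47541 = 47496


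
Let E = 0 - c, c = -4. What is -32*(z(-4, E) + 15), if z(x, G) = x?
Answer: -352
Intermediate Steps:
E = 4 (E = 0 - 1*(-4) = 0 + 4 = 4)
-32*(z(-4, E) + 15) = -32*(-4 + 15) = -32*11 = -352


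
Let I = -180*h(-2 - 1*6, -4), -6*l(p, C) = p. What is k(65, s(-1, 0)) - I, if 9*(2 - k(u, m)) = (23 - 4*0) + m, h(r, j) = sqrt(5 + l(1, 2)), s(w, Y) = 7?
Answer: -4/3 + 30*sqrt(174) ≈ 394.39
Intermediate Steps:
l(p, C) = -p/6
h(r, j) = sqrt(174)/6 (h(r, j) = sqrt(5 - 1/6*1) = sqrt(5 - 1/6) = sqrt(29/6) = sqrt(174)/6)
k(u, m) = -5/9 - m/9 (k(u, m) = 2 - ((23 - 4*0) + m)/9 = 2 - ((23 + 0) + m)/9 = 2 - (23 + m)/9 = 2 + (-23/9 - m/9) = -5/9 - m/9)
I = -30*sqrt(174) ≈ -395.73
k(65, s(-1, 0)) - I = (-5/9 - 1/9*7) - (-30)*sqrt(174) = (-5/9 - 7/9) + 30*sqrt(174) = -4/3 + 30*sqrt(174)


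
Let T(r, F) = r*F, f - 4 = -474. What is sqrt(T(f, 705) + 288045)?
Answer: I*sqrt(43305) ≈ 208.1*I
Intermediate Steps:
f = -470 (f = 4 - 474 = -470)
T(r, F) = F*r
sqrt(T(f, 705) + 288045) = sqrt(705*(-470) + 288045) = sqrt(-331350 + 288045) = sqrt(-43305) = I*sqrt(43305)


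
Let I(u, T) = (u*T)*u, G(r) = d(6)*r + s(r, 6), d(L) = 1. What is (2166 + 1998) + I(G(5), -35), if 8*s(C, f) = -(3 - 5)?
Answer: 51189/16 ≈ 3199.3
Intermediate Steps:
s(C, f) = 1/4 (s(C, f) = (-(3 - 5))/8 = (-1*(-2))/8 = (1/8)*2 = 1/4)
G(r) = 1/4 + r (G(r) = 1*r + 1/4 = r + 1/4 = 1/4 + r)
I(u, T) = T*u**2 (I(u, T) = (T*u)*u = T*u**2)
(2166 + 1998) + I(G(5), -35) = (2166 + 1998) - 35*(1/4 + 5)**2 = 4164 - 35*(21/4)**2 = 4164 - 35*441/16 = 4164 - 15435/16 = 51189/16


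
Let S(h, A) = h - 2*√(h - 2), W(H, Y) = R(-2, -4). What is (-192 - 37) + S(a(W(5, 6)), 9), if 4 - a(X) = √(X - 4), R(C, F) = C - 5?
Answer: -225 - 2*√(2 - I*√11) - I*√11 ≈ -228.43 - 1.3812*I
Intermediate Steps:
R(C, F) = -5 + C
W(H, Y) = -7 (W(H, Y) = -5 - 2 = -7)
a(X) = 4 - √(-4 + X) (a(X) = 4 - √(X - 4) = 4 - √(-4 + X))
S(h, A) = h - 2*√(-2 + h)
(-192 - 37) + S(a(W(5, 6)), 9) = (-192 - 37) + ((4 - √(-4 - 7)) - 2*√(-2 + (4 - √(-4 - 7)))) = -229 + ((4 - √(-11)) - 2*√(-2 + (4 - √(-11)))) = -229 + ((4 - I*√11) - 2*√(-2 + (4 - I*√11))) = -229 + ((4 - I*√11) - 2*√(2 - I*√11)) = -229 + (4 - 2*√(2 - I*√11) - I*√11) = -225 - 2*√(2 - I*√11) - I*√11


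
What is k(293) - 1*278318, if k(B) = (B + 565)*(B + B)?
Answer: 224470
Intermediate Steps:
k(B) = 2*B*(565 + B) (k(B) = (565 + B)*(2*B) = 2*B*(565 + B))
k(293) - 1*278318 = 2*293*(565 + 293) - 1*278318 = 2*293*858 - 278318 = 502788 - 278318 = 224470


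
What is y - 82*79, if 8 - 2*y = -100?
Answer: -6424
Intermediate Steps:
y = 54 (y = 4 - 1/2*(-100) = 4 + 50 = 54)
y - 82*79 = 54 - 82*79 = 54 - 6478 = -6424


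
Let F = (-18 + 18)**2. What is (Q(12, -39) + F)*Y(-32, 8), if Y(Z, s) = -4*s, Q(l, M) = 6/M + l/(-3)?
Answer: 1728/13 ≈ 132.92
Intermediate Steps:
Q(l, M) = 6/M - l/3 (Q(l, M) = 6/M + l*(-1/3) = 6/M - l/3)
F = 0 (F = 0**2 = 0)
(Q(12, -39) + F)*Y(-32, 8) = ((6/(-39) - 1/3*12) + 0)*(-4*8) = ((6*(-1/39) - 4) + 0)*(-32) = ((-2/13 - 4) + 0)*(-32) = (-54/13 + 0)*(-32) = -54/13*(-32) = 1728/13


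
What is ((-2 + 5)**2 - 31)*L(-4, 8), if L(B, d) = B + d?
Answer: -88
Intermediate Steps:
((-2 + 5)**2 - 31)*L(-4, 8) = ((-2 + 5)**2 - 31)*(-4 + 8) = (3**2 - 31)*4 = (9 - 31)*4 = -22*4 = -88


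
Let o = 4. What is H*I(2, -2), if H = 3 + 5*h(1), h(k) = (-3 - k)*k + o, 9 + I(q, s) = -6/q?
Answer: -36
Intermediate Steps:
I(q, s) = -9 - 6/q
h(k) = 4 + k*(-3 - k) (h(k) = (-3 - k)*k + 4 = k*(-3 - k) + 4 = 4 + k*(-3 - k))
H = 3 (H = 3 + 5*(4 - 1*1² - 3*1) = 3 + 5*(4 - 1*1 - 3) = 3 + 5*(4 - 1 - 3) = 3 + 5*0 = 3 + 0 = 3)
H*I(2, -2) = 3*(-9 - 6/2) = 3*(-9 - 6*½) = 3*(-9 - 3) = 3*(-12) = -36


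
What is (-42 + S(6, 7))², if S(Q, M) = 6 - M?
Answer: 1849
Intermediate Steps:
(-42 + S(6, 7))² = (-42 + (6 - 1*7))² = (-42 + (6 - 7))² = (-42 - 1)² = (-43)² = 1849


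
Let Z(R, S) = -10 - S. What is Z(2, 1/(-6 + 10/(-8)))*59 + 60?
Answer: -15134/29 ≈ -521.86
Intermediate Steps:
Z(2, 1/(-6 + 10/(-8)))*59 + 60 = (-10 - 1/(-6 + 10/(-8)))*59 + 60 = (-10 - 1/(-6 + 10*(-⅛)))*59 + 60 = (-10 - 1/(-6 - 5/4))*59 + 60 = (-10 - 1/(-29/4))*59 + 60 = (-10 - 1*(-4/29))*59 + 60 = (-10 + 4/29)*59 + 60 = -286/29*59 + 60 = -16874/29 + 60 = -15134/29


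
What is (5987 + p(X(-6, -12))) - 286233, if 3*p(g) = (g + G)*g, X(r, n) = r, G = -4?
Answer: -280226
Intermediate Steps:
p(g) = g*(-4 + g)/3 (p(g) = ((g - 4)*g)/3 = ((-4 + g)*g)/3 = (g*(-4 + g))/3 = g*(-4 + g)/3)
(5987 + p(X(-6, -12))) - 286233 = (5987 + (⅓)*(-6)*(-4 - 6)) - 286233 = (5987 + (⅓)*(-6)*(-10)) - 286233 = (5987 + 20) - 286233 = 6007 - 286233 = -280226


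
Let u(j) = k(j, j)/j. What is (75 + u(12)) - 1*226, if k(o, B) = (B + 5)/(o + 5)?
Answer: -1811/12 ≈ -150.92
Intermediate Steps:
k(o, B) = (5 + B)/(5 + o)
u(j) = 1/j (u(j) = ((5 + j)/(5 + j))/j = 1/j)
(75 + u(12)) - 1*226 = (75 + 1/12) - 1*226 = (75 + 1/12) - 226 = 901/12 - 226 = -1811/12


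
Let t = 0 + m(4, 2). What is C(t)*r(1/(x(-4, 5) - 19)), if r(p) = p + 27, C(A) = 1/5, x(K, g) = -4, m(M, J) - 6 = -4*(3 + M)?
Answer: 124/23 ≈ 5.3913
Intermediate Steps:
m(M, J) = -6 - 4*M (m(M, J) = 6 - 4*(3 + M) = 6 + (-12 - 4*M) = -6 - 4*M)
t = -22 (t = 0 + (-6 - 4*4) = 0 + (-6 - 16) = 0 - 22 = -22)
C(A) = ⅕ (C(A) = 1*(⅕) = ⅕)
r(p) = 27 + p
C(t)*r(1/(x(-4, 5) - 19)) = (27 + 1/(-4 - 19))/5 = (27 + 1/(-23))/5 = (27 - 1/23)/5 = (⅕)*(620/23) = 124/23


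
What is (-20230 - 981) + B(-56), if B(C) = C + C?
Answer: -21323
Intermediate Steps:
B(C) = 2*C
(-20230 - 981) + B(-56) = (-20230 - 981) + 2*(-56) = -21211 - 112 = -21323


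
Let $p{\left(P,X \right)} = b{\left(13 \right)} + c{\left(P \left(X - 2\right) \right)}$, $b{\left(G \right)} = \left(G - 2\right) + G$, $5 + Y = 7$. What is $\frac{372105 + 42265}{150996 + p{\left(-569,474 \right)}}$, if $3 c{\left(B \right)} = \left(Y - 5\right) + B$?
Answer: $\frac{1243110}{184489} \approx 6.7381$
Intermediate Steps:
$Y = 2$ ($Y = -5 + 7 = 2$)
$b{\left(G \right)} = -2 + 2 G$ ($b{\left(G \right)} = \left(-2 + G\right) + G = -2 + 2 G$)
$c{\left(B \right)} = -1 + \frac{B}{3}$ ($c{\left(B \right)} = \frac{\left(2 - 5\right) + B}{3} = \frac{-3 + B}{3} = -1 + \frac{B}{3}$)
$p{\left(P,X \right)} = 23 + \frac{P \left(-2 + X\right)}{3}$ ($p{\left(P,X \right)} = \left(-2 + 2 \cdot 13\right) + \left(-1 + \frac{P \left(X - 2\right)}{3}\right) = \left(-2 + 26\right) + \left(-1 + \frac{P \left(-2 + X\right)}{3}\right) = 24 + \left(-1 + \frac{P \left(-2 + X\right)}{3}\right) = 23 + \frac{P \left(-2 + X\right)}{3}$)
$\frac{372105 + 42265}{150996 + p{\left(-569,474 \right)}} = \frac{372105 + 42265}{150996 + \left(23 + \frac{1}{3} \left(-569\right) \left(-2 + 474\right)\right)} = \frac{414370}{150996 + \left(23 + \frac{1}{3} \left(-569\right) 472\right)} = \frac{414370}{150996 + \left(23 - \frac{268568}{3}\right)} = \frac{414370}{150996 - \frac{268499}{3}} = \frac{414370}{\frac{184489}{3}} = 414370 \cdot \frac{3}{184489} = \frac{1243110}{184489}$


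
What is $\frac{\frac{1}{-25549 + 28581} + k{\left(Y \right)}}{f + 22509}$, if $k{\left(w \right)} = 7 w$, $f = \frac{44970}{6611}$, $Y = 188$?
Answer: $\frac{26378637043}{451319170008} \approx 0.058448$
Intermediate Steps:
$f = \frac{44970}{6611}$ ($f = 44970 \cdot \frac{1}{6611} = \frac{44970}{6611} \approx 6.8023$)
$\frac{\frac{1}{-25549 + 28581} + k{\left(Y \right)}}{f + 22509} = \frac{\frac{1}{-25549 + 28581} + 7 \cdot 188}{\frac{44970}{6611} + 22509} = \frac{\frac{1}{3032} + 1316}{\frac{148851969}{6611}} = \left(\frac{1}{3032} + 1316\right) \frac{6611}{148851969} = \frac{3990113}{3032} \cdot \frac{6611}{148851969} = \frac{26378637043}{451319170008}$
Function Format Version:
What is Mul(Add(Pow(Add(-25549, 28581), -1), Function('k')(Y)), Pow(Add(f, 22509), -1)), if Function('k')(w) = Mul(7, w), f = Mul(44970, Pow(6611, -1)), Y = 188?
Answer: Rational(26378637043, 451319170008) ≈ 0.058448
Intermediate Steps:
f = Rational(44970, 6611) (f = Mul(44970, Rational(1, 6611)) = Rational(44970, 6611) ≈ 6.8023)
Mul(Add(Pow(Add(-25549, 28581), -1), Function('k')(Y)), Pow(Add(f, 22509), -1)) = Mul(Add(Pow(Add(-25549, 28581), -1), Mul(7, 188)), Pow(Add(Rational(44970, 6611), 22509), -1)) = Mul(Add(Pow(3032, -1), 1316), Pow(Rational(148851969, 6611), -1)) = Mul(Add(Rational(1, 3032), 1316), Rational(6611, 148851969)) = Mul(Rational(3990113, 3032), Rational(6611, 148851969)) = Rational(26378637043, 451319170008)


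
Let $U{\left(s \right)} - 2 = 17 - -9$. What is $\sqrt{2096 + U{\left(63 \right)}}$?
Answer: $6 \sqrt{59} \approx 46.087$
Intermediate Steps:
$U{\left(s \right)} = 28$ ($U{\left(s \right)} = 2 + \left(17 - -9\right) = 2 + \left(17 + \left(-4 + 13\right)\right) = 2 + \left(17 + 9\right) = 2 + 26 = 28$)
$\sqrt{2096 + U{\left(63 \right)}} = \sqrt{2096 + 28} = \sqrt{2124} = 6 \sqrt{59}$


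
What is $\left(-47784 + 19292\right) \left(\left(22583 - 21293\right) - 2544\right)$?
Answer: $35728968$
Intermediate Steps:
$\left(-47784 + 19292\right) \left(\left(22583 - 21293\right) - 2544\right) = - 28492 \left(1290 - 2544\right) = \left(-28492\right) \left(-1254\right) = 35728968$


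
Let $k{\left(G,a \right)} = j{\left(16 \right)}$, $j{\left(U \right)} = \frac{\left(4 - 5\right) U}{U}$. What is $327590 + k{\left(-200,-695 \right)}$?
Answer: $327589$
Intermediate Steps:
$j{\left(U \right)} = -1$ ($j{\left(U \right)} = \frac{\left(-1\right) U}{U} = -1$)
$k{\left(G,a \right)} = -1$
$327590 + k{\left(-200,-695 \right)} = 327590 - 1 = 327589$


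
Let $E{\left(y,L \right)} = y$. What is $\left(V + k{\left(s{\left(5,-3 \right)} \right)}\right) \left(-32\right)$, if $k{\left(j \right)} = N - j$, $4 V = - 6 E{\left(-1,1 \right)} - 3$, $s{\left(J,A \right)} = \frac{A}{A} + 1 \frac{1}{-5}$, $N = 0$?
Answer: $\frac{8}{5} \approx 1.6$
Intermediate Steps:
$s{\left(J,A \right)} = \frac{4}{5}$ ($s{\left(J,A \right)} = 1 + 1 \left(- \frac{1}{5}\right) = 1 - \frac{1}{5} = \frac{4}{5}$)
$V = \frac{3}{4}$ ($V = \frac{\left(-6\right) \left(-1\right) - 3}{4} = \frac{6 - 3}{4} = \frac{1}{4} \cdot 3 = \frac{3}{4} \approx 0.75$)
$k{\left(j \right)} = - j$ ($k{\left(j \right)} = 0 - j = - j$)
$\left(V + k{\left(s{\left(5,-3 \right)} \right)}\right) \left(-32\right) = \left(\frac{3}{4} - \frac{4}{5}\right) \left(-32\right) = \left(- \frac{1}{20}\right) \left(-32\right) = \frac{8}{5}$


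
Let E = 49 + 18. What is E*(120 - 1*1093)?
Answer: -65191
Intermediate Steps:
E = 67
E*(120 - 1*1093) = 67*(120 - 1*1093) = 67*(120 - 1093) = 67*(-973) = -65191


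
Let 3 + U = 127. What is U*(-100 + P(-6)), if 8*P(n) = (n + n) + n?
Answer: -12679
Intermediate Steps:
U = 124 (U = -3 + 127 = 124)
P(n) = 3*n/8 (P(n) = ((n + n) + n)/8 = (2*n + n)/8 = (3*n)/8 = 3*n/8)
U*(-100 + P(-6)) = 124*(-100 + (3/8)*(-6)) = 124*(-100 - 9/4) = 124*(-409/4) = -12679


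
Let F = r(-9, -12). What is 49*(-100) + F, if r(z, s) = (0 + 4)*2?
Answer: -4892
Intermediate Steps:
r(z, s) = 8 (r(z, s) = 4*2 = 8)
F = 8
49*(-100) + F = 49*(-100) + 8 = -4900 + 8 = -4892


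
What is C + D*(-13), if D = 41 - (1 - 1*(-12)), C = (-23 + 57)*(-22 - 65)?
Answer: -3322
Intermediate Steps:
C = -2958 (C = 34*(-87) = -2958)
D = 28 (D = 41 - (1 + 12) = 41 - 1*13 = 41 - 13 = 28)
C + D*(-13) = -2958 + 28*(-13) = -2958 - 364 = -3322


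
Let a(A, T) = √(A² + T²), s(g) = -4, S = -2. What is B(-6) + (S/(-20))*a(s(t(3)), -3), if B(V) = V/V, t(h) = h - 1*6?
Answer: 3/2 ≈ 1.5000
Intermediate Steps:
t(h) = -6 + h (t(h) = h - 6 = -6 + h)
B(V) = 1
B(-6) + (S/(-20))*a(s(t(3)), -3) = 1 + (-2/(-20))*√((-4)² + (-3)²) = 1 + (-2*(-1/20))*√(16 + 9) = 1 + √25/10 = 1 + (⅒)*5 = 1 + ½ = 3/2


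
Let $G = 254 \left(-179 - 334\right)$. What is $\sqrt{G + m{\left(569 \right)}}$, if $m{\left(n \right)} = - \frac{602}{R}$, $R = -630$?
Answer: $\frac{i \sqrt{29317735}}{15} \approx 360.97 i$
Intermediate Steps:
$m{\left(n \right)} = \frac{43}{45}$ ($m{\left(n \right)} = - \frac{602}{-630} = \left(-602\right) \left(- \frac{1}{630}\right) = \frac{43}{45}$)
$G = -130302$ ($G = 254 \left(-513\right) = -130302$)
$\sqrt{G + m{\left(569 \right)}} = \sqrt{-130302 + \frac{43}{45}} = \sqrt{- \frac{5863547}{45}} = \frac{i \sqrt{29317735}}{15}$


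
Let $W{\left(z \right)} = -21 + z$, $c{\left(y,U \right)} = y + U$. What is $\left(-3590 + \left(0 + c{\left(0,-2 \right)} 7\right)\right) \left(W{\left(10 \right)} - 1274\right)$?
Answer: $4631140$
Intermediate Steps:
$c{\left(y,U \right)} = U + y$
$\left(-3590 + \left(0 + c{\left(0,-2 \right)} 7\right)\right) \left(W{\left(10 \right)} - 1274\right) = \left(-3590 + \left(0 + \left(-2 + 0\right) 7\right)\right) \left(\left(-21 + 10\right) - 1274\right) = \left(-3590 + \left(0 - 14\right)\right) \left(-11 - 1274\right) = \left(-3590 + \left(0 - 14\right)\right) \left(-1285\right) = \left(-3590 - 14\right) \left(-1285\right) = \left(-3604\right) \left(-1285\right) = 4631140$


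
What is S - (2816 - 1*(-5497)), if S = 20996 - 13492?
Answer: -809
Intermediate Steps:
S = 7504
S - (2816 - 1*(-5497)) = 7504 - (2816 - 1*(-5497)) = 7504 - (2816 + 5497) = 7504 - 1*8313 = 7504 - 8313 = -809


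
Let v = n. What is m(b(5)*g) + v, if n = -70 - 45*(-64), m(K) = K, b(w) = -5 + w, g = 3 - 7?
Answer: 2810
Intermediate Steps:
g = -4
n = 2810 (n = -70 + 2880 = 2810)
v = 2810
m(b(5)*g) + v = (-5 + 5)*(-4) + 2810 = 0*(-4) + 2810 = 0 + 2810 = 2810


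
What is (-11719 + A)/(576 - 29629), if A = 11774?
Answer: -55/29053 ≈ -0.0018931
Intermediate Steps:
(-11719 + A)/(576 - 29629) = (-11719 + 11774)/(576 - 29629) = 55/(-29053) = 55*(-1/29053) = -55/29053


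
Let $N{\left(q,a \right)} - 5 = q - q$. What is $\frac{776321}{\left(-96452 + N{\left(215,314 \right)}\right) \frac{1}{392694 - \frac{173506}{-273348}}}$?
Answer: $- \frac{3205079856077953}{1013984406} \approx -3.1609 \cdot 10^{6}$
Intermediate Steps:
$N{\left(q,a \right)} = 5$ ($N{\left(q,a \right)} = 5 + \left(q - q\right) = 5 + 0 = 5$)
$\frac{776321}{\left(-96452 + N{\left(215,314 \right)}\right) \frac{1}{392694 - \frac{173506}{-273348}}} = \frac{776321}{\left(-96452 + 5\right) \frac{1}{392694 - \frac{173506}{-273348}}} = \frac{776321}{\left(-96447\right) \frac{1}{392694 - - \frac{86753}{136674}}} = \frac{776321}{\left(-96447\right) \frac{1}{392694 + \frac{86753}{136674}}} = \frac{776321}{\left(-96447\right) \frac{1}{\frac{53671146509}{136674}}} = \frac{776321}{\left(-96447\right) \frac{136674}{53671146509}} = \frac{776321}{- \frac{13181797278}{53671146509}} = 776321 \left(- \frac{53671146509}{13181797278}\right) = - \frac{3205079856077953}{1013984406}$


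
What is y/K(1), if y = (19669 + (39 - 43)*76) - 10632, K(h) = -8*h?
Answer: -8733/8 ≈ -1091.6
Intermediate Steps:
y = 8733 (y = (19669 - 4*76) - 10632 = (19669 - 304) - 10632 = 19365 - 10632 = 8733)
y/K(1) = 8733/((-8*1)) = 8733/(-8) = 8733*(-1/8) = -8733/8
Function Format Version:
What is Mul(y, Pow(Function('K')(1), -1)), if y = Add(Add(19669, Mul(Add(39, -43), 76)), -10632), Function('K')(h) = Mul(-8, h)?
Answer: Rational(-8733, 8) ≈ -1091.6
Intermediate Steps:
y = 8733 (y = Add(Add(19669, Mul(-4, 76)), -10632) = Add(Add(19669, -304), -10632) = Add(19365, -10632) = 8733)
Mul(y, Pow(Function('K')(1), -1)) = Mul(8733, Pow(Mul(-8, 1), -1)) = Mul(8733, Pow(-8, -1)) = Mul(8733, Rational(-1, 8)) = Rational(-8733, 8)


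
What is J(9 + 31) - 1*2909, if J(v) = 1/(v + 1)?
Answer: -119268/41 ≈ -2909.0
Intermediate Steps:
J(v) = 1/(1 + v)
J(9 + 31) - 1*2909 = 1/(1 + (9 + 31)) - 1*2909 = 1/(1 + 40) - 2909 = 1/41 - 2909 = -119268/41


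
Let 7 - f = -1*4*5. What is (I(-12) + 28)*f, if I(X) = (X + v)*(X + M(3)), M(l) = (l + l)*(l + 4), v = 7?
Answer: -3294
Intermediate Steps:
f = 27 (f = 7 - (-1*4)*5 = 7 - (-4)*5 = 7 - 1*(-20) = 7 + 20 = 27)
M(l) = 2*l*(4 + l) (M(l) = (2*l)*(4 + l) = 2*l*(4 + l))
I(X) = (7 + X)*(42 + X) (I(X) = (X + 7)*(X + 2*3*(4 + 3)) = (7 + X)*(X + 2*3*7) = (7 + X)*(X + 42) = (7 + X)*(42 + X))
(I(-12) + 28)*f = ((294 + (-12)**2 + 49*(-12)) + 28)*27 = ((294 + 144 - 588) + 28)*27 = (-150 + 28)*27 = -122*27 = -3294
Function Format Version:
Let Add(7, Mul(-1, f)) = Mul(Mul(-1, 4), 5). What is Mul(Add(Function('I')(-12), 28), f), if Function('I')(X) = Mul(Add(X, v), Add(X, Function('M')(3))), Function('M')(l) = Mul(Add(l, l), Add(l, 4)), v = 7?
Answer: -3294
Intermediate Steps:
f = 27 (f = Add(7, Mul(-1, Mul(Mul(-1, 4), 5))) = Add(7, Mul(-1, Mul(-4, 5))) = Add(7, Mul(-1, -20)) = Add(7, 20) = 27)
Function('M')(l) = Mul(2, l, Add(4, l)) (Function('M')(l) = Mul(Mul(2, l), Add(4, l)) = Mul(2, l, Add(4, l)))
Function('I')(X) = Mul(Add(7, X), Add(42, X)) (Function('I')(X) = Mul(Add(X, 7), Add(X, Mul(2, 3, Add(4, 3)))) = Mul(Add(7, X), Add(X, Mul(2, 3, 7))) = Mul(Add(7, X), Add(X, 42)) = Mul(Add(7, X), Add(42, X)))
Mul(Add(Function('I')(-12), 28), f) = Mul(Add(Add(294, Pow(-12, 2), Mul(49, -12)), 28), 27) = Mul(Add(Add(294, 144, -588), 28), 27) = Mul(Add(-150, 28), 27) = Mul(-122, 27) = -3294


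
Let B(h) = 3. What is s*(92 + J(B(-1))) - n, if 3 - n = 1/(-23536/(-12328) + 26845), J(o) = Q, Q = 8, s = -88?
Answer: -364189677320/41371087 ≈ -8803.0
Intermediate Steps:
J(o) = 8
n = 124111720/41371087 (n = 3 - 1/(-23536/(-12328) + 26845) = 3 - 1/(-23536*(-1/12328) + 26845) = 3 - 1/(2942/1541 + 26845) = 3 - 1/41371087/1541 = 3 - 1*1541/41371087 = 3 - 1541/41371087 = 124111720/41371087 ≈ 3.0000)
s*(92 + J(B(-1))) - n = -88*(92 + 8) - 1*124111720/41371087 = -88*100 - 124111720/41371087 = -8800 - 124111720/41371087 = -364189677320/41371087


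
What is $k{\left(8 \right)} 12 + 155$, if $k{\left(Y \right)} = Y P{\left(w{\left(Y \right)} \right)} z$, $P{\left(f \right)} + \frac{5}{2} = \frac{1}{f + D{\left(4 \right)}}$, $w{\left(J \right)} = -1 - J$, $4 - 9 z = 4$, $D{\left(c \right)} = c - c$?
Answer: $155$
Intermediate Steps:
$D{\left(c \right)} = 0$
$z = 0$ ($z = \frac{4}{9} - \frac{4}{9} = 0$)
$P{\left(f \right)} = - \frac{5}{2} + \frac{1}{f}$ ($P{\left(f \right)} = - \frac{5}{2} + \frac{1}{f + 0} = - \frac{5}{2} + \frac{1}{f}$)
$k{\left(Y \right)} = 0$ ($k{\left(Y \right)} = Y \left(- \frac{5}{2} + \frac{1}{-1 - Y}\right) 0 = 0$)
$k{\left(8 \right)} 12 + 155 = 0 \cdot 12 + 155 = 0 + 155 = 155$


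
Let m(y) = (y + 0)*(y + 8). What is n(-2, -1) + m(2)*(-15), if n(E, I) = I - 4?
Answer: -305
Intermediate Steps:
n(E, I) = -4 + I
m(y) = y*(8 + y)
n(-2, -1) + m(2)*(-15) = (-4 - 1) + (2*(8 + 2))*(-15) = -5 + (2*10)*(-15) = -5 + 20*(-15) = -5 - 300 = -305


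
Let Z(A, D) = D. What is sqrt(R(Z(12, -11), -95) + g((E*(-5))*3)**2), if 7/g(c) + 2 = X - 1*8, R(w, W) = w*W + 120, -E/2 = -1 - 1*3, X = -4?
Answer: sqrt(4661)/2 ≈ 34.136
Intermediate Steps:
E = 8 (E = -2*(-1 - 1*3) = -2*(-1 - 3) = -2*(-4) = 8)
R(w, W) = 120 + W*w (R(w, W) = W*w + 120 = 120 + W*w)
g(c) = -1/2 (g(c) = 7/(-2 + (-4 - 1*8)) = 7/(-2 + (-4 - 8)) = 7/(-2 - 12) = 7/(-14) = 7*(-1/14) = -1/2)
sqrt(R(Z(12, -11), -95) + g((E*(-5))*3)**2) = sqrt((120 - 95*(-11)) + (-1/2)**2) = sqrt((120 + 1045) + 1/4) = sqrt(1165 + 1/4) = sqrt(4661/4) = sqrt(4661)/2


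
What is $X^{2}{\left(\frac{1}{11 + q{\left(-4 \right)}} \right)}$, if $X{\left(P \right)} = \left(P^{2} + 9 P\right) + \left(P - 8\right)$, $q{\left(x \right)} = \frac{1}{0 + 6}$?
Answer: $\frac{1014804736}{20151121} \approx 50.36$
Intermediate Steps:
$q{\left(x \right)} = \frac{1}{6}$
$X{\left(P \right)} = -8 + P^{2} + 10 P$ ($X{\left(P \right)} = \left(P^{2} + 9 P\right) + \left(P - 8\right) = \left(P^{2} + 9 P\right) + \left(-8 + P\right) = -8 + P^{2} + 10 P$)
$X^{2}{\left(\frac{1}{11 + q{\left(-4 \right)}} \right)} = \left(-8 + \left(\frac{1}{11 + \frac{1}{6}}\right)^{2} + \frac{10}{11 + \frac{1}{6}}\right)^{2} = \left(-8 + \left(\frac{1}{\frac{67}{6}}\right)^{2} + \frac{10}{\frac{67}{6}}\right)^{2} = \left(-8 + \left(\frac{6}{67}\right)^{2} + 10 \cdot \frac{6}{67}\right)^{2} = \left(-8 + \frac{36}{4489} + \frac{60}{67}\right)^{2} = \left(- \frac{31856}{4489}\right)^{2} = \frac{1014804736}{20151121}$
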